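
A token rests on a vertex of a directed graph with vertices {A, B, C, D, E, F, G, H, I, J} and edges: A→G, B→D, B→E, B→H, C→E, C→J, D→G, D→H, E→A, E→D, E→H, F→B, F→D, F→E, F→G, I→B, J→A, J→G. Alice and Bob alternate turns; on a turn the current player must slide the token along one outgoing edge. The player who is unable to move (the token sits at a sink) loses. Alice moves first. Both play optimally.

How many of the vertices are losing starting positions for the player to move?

Compute win/loss labels from the base case upward. A position with no move is L. Any other position is W if it can reach an L in one move, else L.
Every edge goes from a vertex to one that appears earlier in the order H, G, D, A, J, E, B, F, I, C, so processing vertices in that order labels each vertex after all of its successors.
H: no outgoing edge → L
G: no outgoing edge → L
D: reaches L-position G → W
A: reaches L-position G → W
J: reaches L-position G → W
E: reaches L-position H → W
B: reaches L-position H → W
F: reaches L-position G → W
I: only reaches B(W), which is W → L
C: only reaches E(W), J(W), all W → L
The L vertices are C, G, H, I; that is 4 in all.

4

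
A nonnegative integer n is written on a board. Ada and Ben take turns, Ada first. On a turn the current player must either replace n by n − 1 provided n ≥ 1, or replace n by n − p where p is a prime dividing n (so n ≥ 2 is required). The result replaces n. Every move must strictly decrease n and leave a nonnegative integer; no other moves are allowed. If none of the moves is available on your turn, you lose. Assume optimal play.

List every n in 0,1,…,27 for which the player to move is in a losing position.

Build the W/L table. Terminal = L. A non-terminal position is W if it has a move to some L; otherwise it is L.
n=0: no move → L
n=1: →0(L), so W
n=2: →0(L), so W
n=3: →0(L), so W
n=4: →2(W), 3(W) — all W, so L
n=5: →0(L), so W
n=6: →4(L), so W
n=7: →0(L), so W
n=8: →6(W), 7(W) — all W, so L
n=9: →8(L), so W
n=10: →8(L), so W
n=11: →0(L), so W
n=12: →9(W), 10(W), 11(W) — all W, so L
n=13: →0(L), so W
n=14: →12(L), so W
n=15: →12(L), so W
n=16: →14(W), 15(W) — all W, so L
n=17: →0(L), so W
n=18: →16(L), so W
n=19: →0(L), so W
n=20: →15(W), 18(W), 19(W) — all W, so L
n=21: →20(L), so W
n=22: →20(L), so W
n=23: →0(L), so W
n=24: →21(W), 22(W), 23(W) — all W, so L
n=25: →20(L), so W
n=26: →24(L), so W
n=27: →24(L), so W
The losing starting values of n are exactly the entries labelled L in this table (7 of them).

0, 4, 8, 12, 16, 20, 24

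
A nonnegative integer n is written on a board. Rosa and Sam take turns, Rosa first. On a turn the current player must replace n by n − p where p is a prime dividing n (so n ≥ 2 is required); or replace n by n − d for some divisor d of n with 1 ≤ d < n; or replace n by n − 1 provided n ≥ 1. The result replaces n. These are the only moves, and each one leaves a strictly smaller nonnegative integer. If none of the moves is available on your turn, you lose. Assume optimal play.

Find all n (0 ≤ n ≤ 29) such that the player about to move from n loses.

Work bottom-up. With no move the player to move loses. Otherwise the position is W if at least one move leads to an L position for the opponent, and L if every move leads to a W.
n=0: no move → L
n=1: →0(L), so W
n=2: →0(L), so W
n=3: →0(L), so W
n=4: →2(W), 3(W) — all W, so L
n=5: →0(L), so W
n=6: →4(L), so W
n=7: →0(L), so W
n=8: →4(L), so W
n=9: →6(W), 8(W) — all W, so L
n=10: →9(L), so W
n=11: →0(L), so W
n=12: →9(L), so W
n=13: →0(L), so W
n=14: →7(W), 12(W), 13(W) — all W, so L
n=15: →14(L), so W
n=16: →14(L), so W
n=17: →0(L), so W
n=18: →9(L), so W
n=19: →0(L), so W
n=20: →10(W), 15(W), 16(W), 18(W), 19(W) — all W, so L
n=21: →14(L), so W
n=22: →20(L), so W
n=23: →0(L), so W
n=24: →20(L), so W
n=25: →20(L), so W
n=26: →13(W), 24(W), 25(W) — all W, so L
n=27: →26(L), so W
n=28: →14(L), so W
n=29: →0(L), so W
Reading off the rows marked L gives the requested list; there are 6 such values of n.

0, 4, 9, 14, 20, 26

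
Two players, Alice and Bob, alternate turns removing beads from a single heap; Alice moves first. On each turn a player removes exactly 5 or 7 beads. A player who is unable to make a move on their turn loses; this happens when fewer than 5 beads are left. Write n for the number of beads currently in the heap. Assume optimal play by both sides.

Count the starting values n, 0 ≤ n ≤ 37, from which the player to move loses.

17

Use the standard recursion: the mover loses at a terminal position; elsewhere, the mover wins exactly when some move hands the opponent an L position.
n=0: no move → L
n=1: no move → L
n=2: no move → L
n=3: no move → L
n=4: no move → L
n=5: W (go to 0, an L position)
n=6: W (go to 1, an L position)
n=7: W (go to 2, an L position)
n=8: W (go to 3, an L position)
n=9: W (go to 4, an L position)
n=10: W (go to 3, an L position)
n=11: W (go to 4, an L position)
n=12: L (options 7(W), 5(W) are all W)
n=13: L (options 8(W), 6(W) are all W)
n=14: L (options 9(W), 7(W) are all W)
n=15: L (options 10(W), 8(W) are all W)
n=16: L (options 11(W), 9(W) are all W)
n=17: W (go to 12, an L position)
n=18: W (go to 13, an L position)
n=19: W (go to 14, an L position)
n=20: W (go to 15, an L position)
n=21: W (go to 16, an L position)
n=22: W (go to 15, an L position)
n=23: W (go to 16, an L position)
n=24: L (options 19(W), 17(W) are all W)
n=25: L (options 20(W), 18(W) are all W)
n=26: L (options 21(W), 19(W) are all W)
n=27: L (options 22(W), 20(W) are all W)
n=28: L (options 23(W), 21(W) are all W)
n=29: W (go to 24, an L position)
n=30: W (go to 25, an L position)
n=31: W (go to 26, an L position)
n=32: W (go to 27, an L position)
n=33: W (go to 28, an L position)
n=34: W (go to 27, an L position)
n=35: W (go to 28, an L position)
n=36: L (options 31(W), 29(W) are all W)
n=37: L (options 32(W), 30(W) are all W)
L entries with 0 ≤ n ≤ 37: n = 0, 1, 2, 3, 4, 12, 13, 14, 15, 16, 24, 25, 26, 27, 28, 36, 37; that makes 17.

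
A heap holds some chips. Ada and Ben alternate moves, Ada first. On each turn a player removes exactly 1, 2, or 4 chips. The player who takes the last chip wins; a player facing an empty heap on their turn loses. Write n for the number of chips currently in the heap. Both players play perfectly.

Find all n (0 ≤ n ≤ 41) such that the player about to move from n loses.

0, 3, 6, 9, 12, 15, 18, 21, 24, 27, 30, 33, 36, 39

Compute win/loss labels from the base case upward. A position with no move is L. Any other position is W if it can reach an L in one move, else L.
n=0: no move → L
n=1: →0(L), so W
n=2: →0(L), so W
n=3: →2(W), 1(W) — all W, so L
n=4: →3(L), so W
n=5: →3(L), so W
n=6: →5(W), 4(W), 2(W) — all W, so L
n=7: →6(L), so W
n=8: →6(L), so W
n=9: →8(W), 7(W), 5(W) — all W, so L
n=10: →9(L), so W
n=11: →9(L), so W
n=12: →11(W), 10(W), 8(W) — all W, so L
n=13: →12(L), so W
n=14: →12(L), so W
n=15: →14(W), 13(W), 11(W) — all W, so L
n=16: →15(L), so W
n=17: →15(L), so W
n=18: →17(W), 16(W), 14(W) — all W, so L
n=19: →18(L), so W
n=20: →18(L), so W
n=21: →20(W), 19(W), 17(W) — all W, so L
n=22: →21(L), so W
n=23: →21(L), so W
n=24: →23(W), 22(W), 20(W) — all W, so L
n=25: →24(L), so W
n=26: →24(L), so W
n=27: →26(W), 25(W), 23(W) — all W, so L
n=28: →27(L), so W
n=29: →27(L), so W
n=30: →29(W), 28(W), 26(W) — all W, so L
n=31: →30(L), so W
n=32: →30(L), so W
n=33: →32(W), 31(W), 29(W) — all W, so L
n=34: →33(L), so W
n=35: →33(L), so W
n=36: →35(W), 34(W), 32(W) — all W, so L
n=37: →36(L), so W
n=38: →36(L), so W
n=39: →38(W), 37(W), 35(W) — all W, so L
n=40: →39(L), so W
n=41: →39(L), so W
Reading off the rows marked L gives the requested list; there are 14 such values of n.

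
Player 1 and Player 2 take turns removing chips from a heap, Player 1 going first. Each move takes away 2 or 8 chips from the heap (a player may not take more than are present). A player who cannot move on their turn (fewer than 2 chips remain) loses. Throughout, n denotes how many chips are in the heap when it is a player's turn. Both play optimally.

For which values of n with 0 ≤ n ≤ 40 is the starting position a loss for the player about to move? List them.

Use the standard recursion: the mover loses at a terminal position; elsewhere, the mover wins exactly when some move hands the opponent an L position.
n=0: no move → L
n=1: no move → L
n=2: W (go to 0, an L position)
n=3: W (go to 1, an L position)
n=4: L (sole option 2(W) is W)
n=5: L (sole option 3(W) is W)
n=6: W (go to 4, an L position)
n=7: W (go to 5, an L position)
n=8: W (go to 0, an L position)
n=9: W (go to 1, an L position)
n=10: L (options 8(W), 2(W) are all W)
n=11: L (options 9(W), 3(W) are all W)
n=12: W (go to 10, an L position)
n=13: W (go to 11, an L position)
n=14: L (options 12(W), 6(W) are all W)
n=15: L (options 13(W), 7(W) are all W)
n=16: W (go to 14, an L position)
n=17: W (go to 15, an L position)
n=18: W (go to 10, an L position)
n=19: W (go to 11, an L position)
n=20: L (options 18(W), 12(W) are all W)
n=21: L (options 19(W), 13(W) are all W)
n=22: W (go to 20, an L position)
n=23: W (go to 21, an L position)
n=24: L (options 22(W), 16(W) are all W)
n=25: L (options 23(W), 17(W) are all W)
n=26: W (go to 24, an L position)
n=27: W (go to 25, an L position)
n=28: W (go to 20, an L position)
n=29: W (go to 21, an L position)
n=30: L (options 28(W), 22(W) are all W)
n=31: L (options 29(W), 23(W) are all W)
n=32: W (go to 30, an L position)
n=33: W (go to 31, an L position)
n=34: L (options 32(W), 26(W) are all W)
n=35: L (options 33(W), 27(W) are all W)
n=36: W (go to 34, an L position)
n=37: W (go to 35, an L position)
n=38: W (go to 30, an L position)
n=39: W (go to 31, an L position)
n=40: L (options 38(W), 32(W) are all W)
The losing starting values of n are exactly the entries labelled L in this table (17 of them).

0, 1, 4, 5, 10, 11, 14, 15, 20, 21, 24, 25, 30, 31, 34, 35, 40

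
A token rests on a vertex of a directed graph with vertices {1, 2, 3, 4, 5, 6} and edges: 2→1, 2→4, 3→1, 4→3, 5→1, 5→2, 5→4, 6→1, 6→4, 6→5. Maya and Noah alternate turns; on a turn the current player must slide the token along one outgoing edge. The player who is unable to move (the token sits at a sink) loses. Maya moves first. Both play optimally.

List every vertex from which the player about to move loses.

Positions with no move are L. A position that does have a move is losing for the player to move precisely when every available move leads to a winning position for the opponent. Fill in the labels:
Every edge goes from a vertex to one that appears earlier in the order 1, 3, 4, 2, 5, 6, so processing vertices in that order labels each vertex after all of its successors.
1: no outgoing edge → L
3: →1(L), so W
4: →3(W) only, which is W, so L
2: →4(L), so W
5: →4(L), so W
6: →4(L), so W
Reading off the rows marked L gives the requested list; there are 2 such vertices.

1, 4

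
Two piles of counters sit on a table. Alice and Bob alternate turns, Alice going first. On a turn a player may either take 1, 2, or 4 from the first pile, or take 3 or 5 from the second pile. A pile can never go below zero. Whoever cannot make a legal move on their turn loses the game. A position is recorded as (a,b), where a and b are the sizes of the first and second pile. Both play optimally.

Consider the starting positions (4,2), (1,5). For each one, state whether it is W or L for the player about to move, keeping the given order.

(4,2): W, (1,5): L

Classify positions by backward induction: terminal positions (no move available) are L. From any other position, the mover wins iff some move reaches an L.
No move ever increases a pile, so every position that can arise here has a ≤ 4 and b ≤ 5; it is enough to label the cells with 0 ≤ a ≤ 4 and 0 ≤ b ≤ 5.
Every move lowers a or b (never raises either), so fill the grid row by row in increasing a, and left to right within a row: each cell's successors are then already labelled.
      b=0  b=1  b=2  b=3  b=4  b=5
a=0:    L    L    L    W    W    W
a=1:    W    W    W    L    L    L
a=2:    W    W    W    W    W    W
a=3:    L    L    L    W    W    W
a=4:    W    W    W    L    L    L
Cells with no legal move (terminal, hence L): (0,0), (0,1), (0,2).
The remaining L cells, each justified by listing all of its moves:
(1,3): only reaches (0,3)(W), (1,0)(W), all W → L
(1,4): only reaches (0,4)(W), (1,1)(W), all W → L
(1,5): only reaches (0,5)(W), (1,2)(W), (1,0)(W), all W → L
(3,0): only reaches (2,0)(W), (1,0)(W), all W → L
(3,1): only reaches (2,1)(W), (1,1)(W), all W → L
(3,2): only reaches (2,2)(W), (1,2)(W), all W → L
(4,3): only reaches (3,3)(W), (2,3)(W), (0,3)(W), (4,0)(W), all W → L
(4,4): only reaches (3,4)(W), (2,4)(W), (0,4)(W), (4,1)(W), all W → L
(4,5): only reaches (3,5)(W), (2,5)(W), (0,5)(W), (4,2)(W), (4,0)(W), all W → L
Every other cell has at least one move into one of the L cells above, so it is W.
(4,2): the move to (3,2) reaches an L cell, so W
(1,5): one of the L cells justified above, so L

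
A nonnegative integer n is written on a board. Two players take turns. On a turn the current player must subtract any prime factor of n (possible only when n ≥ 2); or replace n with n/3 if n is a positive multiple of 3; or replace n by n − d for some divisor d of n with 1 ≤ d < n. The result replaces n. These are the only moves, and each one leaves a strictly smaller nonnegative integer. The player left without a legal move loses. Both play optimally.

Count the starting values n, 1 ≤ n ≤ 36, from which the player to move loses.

8

Label each position W (a win for the player to move) or L (a loss). A position with no legal move is L; any other position is W exactly when some move reaches an L, and L when every move reaches a W.
n=0: no move → L
n=1: no move → L
n=2: W (go to 0, an L position)
n=3: W (go to 0, an L position)
n=4: L (options 2(W), 3(W) are all W)
n=5: W (go to 0, an L position)
n=6: W (go to 4, an L position)
n=7: W (go to 0, an L position)
n=8: W (go to 4, an L position)
n=9: L (options 3(W), 6(W), 8(W) are all W)
n=10: W (go to 9, an L position)
n=11: W (go to 0, an L position)
n=12: W (go to 4, an L position)
n=13: W (go to 0, an L position)
n=14: L (options 7(W), 12(W), 13(W) are all W)
n=15: W (go to 14, an L position)
n=16: W (go to 14, an L position)
n=17: W (go to 0, an L position)
n=18: W (go to 9, an L position)
n=19: W (go to 0, an L position)
n=20: L (options 10(W), 15(W), 16(W), 18(W), 19(W) are all W)
n=21: W (go to 14, an L position)
n=22: W (go to 20, an L position)
n=23: W (go to 0, an L position)
n=24: W (go to 20, an L position)
n=25: W (go to 20, an L position)
n=26: L (options 13(W), 24(W), 25(W) are all W)
n=27: W (go to 9, an L position)
n=28: W (go to 14, an L position)
n=29: W (go to 0, an L position)
n=30: W (go to 20, an L position)
n=31: W (go to 0, an L position)
n=32: L (options 16(W), 24(W), 28(W), 30(W), 31(W) are all W)
n=33: W (go to 32, an L position)
n=34: W (go to 32, an L position)
n=35: L (options 28(W), 30(W), 34(W) are all W)
n=36: W (go to 32, an L position)
L entries with 1 ≤ n ≤ 36 (n=0 is outside the asked range and is not counted): n = 1, 4, 9, 14, 20, 26, 32, 35; that makes 8.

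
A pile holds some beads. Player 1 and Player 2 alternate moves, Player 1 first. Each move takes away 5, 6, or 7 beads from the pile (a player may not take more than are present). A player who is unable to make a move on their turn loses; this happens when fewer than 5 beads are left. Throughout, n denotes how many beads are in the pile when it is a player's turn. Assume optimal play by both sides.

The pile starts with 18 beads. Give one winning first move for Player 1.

Classify positions by backward induction: terminal positions (no move available) are L. From any other position, the mover wins iff some move reaches an L.
n=0: no move → L
n=1: no move → L
n=2: no move → L
n=3: no move → L
n=4: no move → L
n=5: reaches L-position 0 → W
n=6: reaches L-position 1 → W
n=7: reaches L-position 2 → W
n=8: reaches L-position 3 → W
n=9: reaches L-position 4 → W
n=10: reaches L-position 4 → W
n=11: reaches L-position 4 → W
n=12: only reaches 7(W), 6(W), 5(W), all W → L
n=13: only reaches 8(W), 7(W), 6(W), all W → L
n=14: only reaches 9(W), 8(W), 7(W), all W → L
n=15: only reaches 10(W), 9(W), 8(W), all W → L
n=16: only reaches 11(W), 10(W), 9(W), all W → L
n=17: reaches L-position 12 → W
n=18: reaches L-position 13 → W
From 18, the L positions reachable in one move are: 13, 12. Any move reaching one of these is winning.

Remove 5, leaving 13.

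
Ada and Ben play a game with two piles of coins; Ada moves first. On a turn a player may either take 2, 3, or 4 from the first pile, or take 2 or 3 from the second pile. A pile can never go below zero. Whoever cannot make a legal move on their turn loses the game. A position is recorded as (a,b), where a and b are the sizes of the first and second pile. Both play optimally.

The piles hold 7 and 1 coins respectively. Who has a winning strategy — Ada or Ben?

Classify positions by backward induction: terminal positions (no move available) are L. From any other position, the mover wins iff some move reaches an L.
No move ever increases a pile, so every position that can arise here has a ≤ 7 and b ≤ 1; it is enough to label the cells with 0 ≤ a ≤ 7 and 0 ≤ b ≤ 1.
Every move lowers a or b (never raises either), so fill the grid row by row in increasing a, and left to right within a row: each cell's successors are then already labelled.
      b=0  b=1
a=0:    L    L
a=1:    L    L
a=2:    W    W
a=3:    W    W
a=4:    W    W
a=5:    W    W
a=6:    L    L
a=7:    L    L
Cells with no legal move (terminal, hence L): (0,0), (0,1), (1,0), (1,1).
The remaining L cells, each justified by listing all of its moves:
(6,0): →(4,0)(W), (3,0)(W), (2,0)(W) — all W, so L
(6,1): →(4,1)(W), (3,1)(W), (2,1)(W) — all W, so L
(7,0): →(5,0)(W), (4,0)(W), (3,0)(W) — all W, so L
(7,1): →(5,1)(W), (4,1)(W), (3,1)(W) — all W, so L
Every other cell has at least one move into one of the L cells above, so it is W.
Every move from (7,1) reaches a W position, so the mover loses.

Ben wins.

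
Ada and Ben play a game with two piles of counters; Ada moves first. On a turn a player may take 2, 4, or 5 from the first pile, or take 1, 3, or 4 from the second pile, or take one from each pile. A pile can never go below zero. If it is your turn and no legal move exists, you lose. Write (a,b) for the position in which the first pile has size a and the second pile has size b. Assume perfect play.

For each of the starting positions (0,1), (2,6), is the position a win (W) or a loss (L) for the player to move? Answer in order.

(0,1): W, (2,6): L

Label each position W (a win for the player to move) or L (a loss). A position with no legal move is L; any other position is W exactly when some move reaches an L, and L when every move reaches a W.
No move ever increases a pile, so every position that can arise here has a ≤ 2 and b ≤ 6; it is enough to label the cells with 0 ≤ a ≤ 2 and 0 ≤ b ≤ 6.
Every move lowers a or b (never raises either), so fill the grid row by row in increasing a, and left to right within a row: each cell's successors are then already labelled.
      b=0  b=1  b=2  b=3  b=4  b=5  b=6
a=0:    L    W    L    W    W    W    W
a=1:    L    W    L    W    W    W    W
a=2:    W    W    W    W    L    W    L
Cells with no legal move (terminal, hence L): (0,0), (1,0).
The remaining L cells, each justified by listing all of its moves:
(0,2): L (sole option (0,1)(W) is W)
(1,2): L (options (1,1)(W), (0,1)(W) are all W)
(2,4): L (options (0,4)(W), (2,3)(W), (2,1)(W), (2,0)(W), (1,3)(W) are all W)
(2,6): L (options (0,6)(W), (2,5)(W), (2,3)(W), (2,2)(W), (1,5)(W) are all W)
Every other cell has at least one move into one of the L cells above, so it is W.
(0,1): the move to (0,0) reaches an L cell, so W
(2,6): one of the L cells justified above, so L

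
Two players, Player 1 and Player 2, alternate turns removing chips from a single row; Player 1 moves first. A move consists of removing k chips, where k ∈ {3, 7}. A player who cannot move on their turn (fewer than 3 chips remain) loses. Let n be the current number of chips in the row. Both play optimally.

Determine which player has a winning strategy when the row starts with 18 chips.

Player 1 wins.

Classify positions by backward induction: terminal positions (no move available) are L. From any other position, the mover wins iff some move reaches an L.
n=0: no move → L
n=1: no move → L
n=2: no move → L
n=3: W (go to 0, an L position)
n=4: W (go to 1, an L position)
n=5: W (go to 2, an L position)
n=6: L (sole option 3(W) is W)
n=7: W (go to 0, an L position)
n=8: W (go to 1, an L position)
n=9: W (go to 6, an L position)
n=10: L (options 7(W), 3(W) are all W)
n=11: L (options 8(W), 4(W) are all W)
n=12: L (options 9(W), 5(W) are all W)
n=13: W (go to 10, an L position)
n=14: W (go to 11, an L position)
n=15: W (go to 12, an L position)
n=16: L (options 13(W), 9(W) are all W)
n=17: W (go to 10, an L position)
n=18: W (go to 11, an L position)
From 18 Player 1 can remove 7, leaving 11, reaching an L position.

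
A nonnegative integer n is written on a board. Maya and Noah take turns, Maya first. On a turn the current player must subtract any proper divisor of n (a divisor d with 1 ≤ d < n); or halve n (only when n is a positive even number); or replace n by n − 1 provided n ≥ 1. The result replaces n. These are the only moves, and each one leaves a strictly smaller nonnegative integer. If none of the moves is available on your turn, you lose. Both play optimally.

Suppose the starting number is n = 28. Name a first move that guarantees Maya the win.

Positions with no move are L. A position that does have a move is losing for the player to move precisely when every available move leads to a winning position for the opponent. Fill in the labels:
n=0: no move → L
n=1: →0(L), so W
n=2: →1(W) only, which is W, so L
n=3: →2(L), so W
n=4: →2(L), so W
n=5: →4(W) only, which is W, so L
n=6: →5(L), so W
n=7: →6(W) only, which is W, so L
n=8: →7(L), so W
n=9: →6(W), 8(W) — all W, so L
n=10: →5(L), so W
n=11: →10(W) only, which is W, so L
n=12: →9(L), so W
n=13: →12(W) only, which is W, so L
n=14: →7(L), so W
n=15: →10(W), 12(W), 14(W) — all W, so L
n=16: →15(L), so W
n=17: →16(W) only, which is W, so L
n=18: →9(L), so W
n=19: →18(W) only, which is W, so L
n=20: →15(L), so W
n=21: →14(W), 18(W), 20(W) — all W, so L
n=22: →11(L), so W
n=23: →22(W) only, which is W, so L
n=24: →21(L), so W
n=25: →20(W), 24(W) — all W, so L
n=26: →13(L), so W
n=27: →18(W), 24(W), 26(W) — all W, so L
n=28: →21(L), so W
From 28, the L positions reachable in one move are: 21, 27. Any move reaching one of these is winning.

Move to 21.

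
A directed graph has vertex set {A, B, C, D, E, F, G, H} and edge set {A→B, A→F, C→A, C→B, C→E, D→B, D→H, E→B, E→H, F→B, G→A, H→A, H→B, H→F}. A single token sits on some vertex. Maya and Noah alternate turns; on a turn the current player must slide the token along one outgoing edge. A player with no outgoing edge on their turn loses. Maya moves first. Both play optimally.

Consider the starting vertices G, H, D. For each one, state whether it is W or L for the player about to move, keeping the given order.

Classify positions by backward induction: terminal positions (no move available) are L. From any other position, the mover wins iff some move reaches an L.
Every edge goes from a vertex to one that appears earlier in the order B, F, A, H, E, C, G, D, so processing vertices in that order labels each vertex after all of its successors.
B: no outgoing edge → L
F: can move to B, which is L ⇒ W
A: can move to B, which is L ⇒ W
H: can move to B, which is L ⇒ W
E: can move to B, which is L ⇒ W
C: can move to B, which is L ⇒ W
G: the only move is to A(W), a W ⇒ L
D: can move to B, which is L ⇒ W

G: L, H: W, D: W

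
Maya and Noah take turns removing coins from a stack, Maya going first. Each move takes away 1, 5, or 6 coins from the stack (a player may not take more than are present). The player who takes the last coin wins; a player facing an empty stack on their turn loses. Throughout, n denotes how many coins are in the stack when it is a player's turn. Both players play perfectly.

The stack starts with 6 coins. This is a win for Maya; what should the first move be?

Use the standard recursion: the mover loses at a terminal position; elsewhere, the mover wins exactly when some move hands the opponent an L position.
n=0: no move → L
n=1: →0(L), so W
n=2: →1(W) only, which is W, so L
n=3: →2(L), so W
n=4: →3(W) only, which is W, so L
n=5: →4(L), so W
n=6: →0(L), so W
From 6, the L positions reachable in one move are: 0.

Remove 6, leaving 0.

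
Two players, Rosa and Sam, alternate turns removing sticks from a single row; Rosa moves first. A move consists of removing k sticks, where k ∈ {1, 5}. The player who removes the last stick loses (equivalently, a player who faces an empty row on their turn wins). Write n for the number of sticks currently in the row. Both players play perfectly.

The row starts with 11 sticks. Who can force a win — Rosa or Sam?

Sam wins.

Build the W/L table. Terminal = W. A non-terminal position is W if it has a move to some L; otherwise it is L.
n=0: no move; the opponent has just taken the last stick and therefore loses → W
n=1: the only move is to 0(W), a W ⇒ L
n=2: can move to 1, which is L ⇒ W
n=3: the only move is to 2(W), a W ⇒ L
n=4: can move to 3, which is L ⇒ W
n=5: moves to 4(W), 0(W); every one is W ⇒ L
n=6: can move to 5, which is L ⇒ W
n=7: moves to 6(W), 2(W); every one is W ⇒ L
n=8: can move to 7, which is L ⇒ W
n=9: moves to 8(W), 4(W); every one is W ⇒ L
n=10: can move to 9, which is L ⇒ W
n=11: moves to 10(W), 6(W); every one is W ⇒ L
Every move from 11 reaches a W position, so the mover loses.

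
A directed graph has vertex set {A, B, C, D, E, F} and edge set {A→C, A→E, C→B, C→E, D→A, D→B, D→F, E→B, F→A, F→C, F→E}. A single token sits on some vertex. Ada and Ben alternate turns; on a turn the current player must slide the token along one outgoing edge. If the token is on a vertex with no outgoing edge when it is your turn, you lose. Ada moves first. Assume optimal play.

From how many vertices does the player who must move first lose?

2

Positions with no move are L. A position that does have a move is losing for the player to move precisely when every available move leads to a winning position for the opponent. Fill in the labels:
Every edge goes from a vertex to one that appears earlier in the order B, E, C, A, F, D, so processing vertices in that order labels each vertex after all of its successors.
B: no outgoing edge → L
E: W (go to B, an L position)
C: W (go to B, an L position)
A: L (options C(W), E(W) are all W)
F: W (go to A, an L position)
D: W (go to A, an L position)
The L vertices are A, B; that is 2 in all.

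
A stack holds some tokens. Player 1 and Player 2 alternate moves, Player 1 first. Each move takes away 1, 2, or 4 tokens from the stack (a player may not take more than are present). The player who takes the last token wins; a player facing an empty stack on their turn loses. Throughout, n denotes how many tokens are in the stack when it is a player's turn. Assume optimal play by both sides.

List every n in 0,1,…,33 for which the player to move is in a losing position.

0, 3, 6, 9, 12, 15, 18, 21, 24, 27, 30, 33

Positions with no move are L. A position that does have a move is losing for the player to move precisely when every available move leads to a winning position for the opponent. Fill in the labels:
n=0: no move → L
n=1: →0(L), so W
n=2: →0(L), so W
n=3: →2(W), 1(W) — all W, so L
n=4: →3(L), so W
n=5: →3(L), so W
n=6: →5(W), 4(W), 2(W) — all W, so L
n=7: →6(L), so W
n=8: →6(L), so W
n=9: →8(W), 7(W), 5(W) — all W, so L
n=10: →9(L), so W
n=11: →9(L), so W
n=12: →11(W), 10(W), 8(W) — all W, so L
n=13: →12(L), so W
n=14: →12(L), so W
n=15: →14(W), 13(W), 11(W) — all W, so L
n=16: →15(L), so W
n=17: →15(L), so W
n=18: →17(W), 16(W), 14(W) — all W, so L
n=19: →18(L), so W
n=20: →18(L), so W
n=21: →20(W), 19(W), 17(W) — all W, so L
n=22: →21(L), so W
n=23: →21(L), so W
n=24: →23(W), 22(W), 20(W) — all W, so L
n=25: →24(L), so W
n=26: →24(L), so W
n=27: →26(W), 25(W), 23(W) — all W, so L
n=28: →27(L), so W
n=29: →27(L), so W
n=30: →29(W), 28(W), 26(W) — all W, so L
n=31: →30(L), so W
n=32: →30(L), so W
n=33: →32(W), 31(W), 29(W) — all W, so L
Reading off the rows marked L gives the requested list; there are 12 such values of n.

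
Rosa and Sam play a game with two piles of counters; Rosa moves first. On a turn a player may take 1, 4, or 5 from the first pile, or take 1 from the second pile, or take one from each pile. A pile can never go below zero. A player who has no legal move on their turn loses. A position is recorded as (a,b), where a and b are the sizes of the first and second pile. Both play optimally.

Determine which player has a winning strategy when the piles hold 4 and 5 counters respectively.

Positions with no move are L. A position that does have a move is losing for the player to move precisely when every available move leads to a winning position for the opponent. Fill in the labels:
No move ever increases a pile, so every position that can arise here has a ≤ 4 and b ≤ 5; it is enough to label the cells with 0 ≤ a ≤ 4 and 0 ≤ b ≤ 5.
Every move lowers a or b (never raises either), so fill the grid row by row in increasing a, and left to right within a row: each cell's successors are then already labelled.
      b=0  b=1  b=2  b=3  b=4  b=5
a=0:    L    W    L    W    L    W
a=1:    W    W    W    W    W    W
a=2:    L    W    L    W    L    W
a=3:    W    W    W    W    W    W
a=4:    W    L    W    L    W    L
Cells with no legal move (terminal, hence L): (0,0).
The remaining L cells, each justified by listing all of its moves:
(0,2): L (sole option (0,1)(W) is W)
(0,4): L (sole option (0,3)(W) is W)
(2,0): L (sole option (1,0)(W) is W)
(2,2): L (options (1,2)(W), (2,1)(W), (1,1)(W) are all W)
(2,4): L (options (1,4)(W), (2,3)(W), (1,3)(W) are all W)
(4,1): L (options (3,1)(W), (0,1)(W), (4,0)(W), (3,0)(W) are all W)
(4,3): L (options (3,3)(W), (0,3)(W), (4,2)(W), (3,2)(W) are all W)
(4,5): L (options (3,5)(W), (0,5)(W), (4,4)(W), (3,4)(W) are all W)
Every other cell has at least one move into one of the L cells above, so it is W.
The starting position (4,5) is L: whatever Rosa does, the opponent receives a W position.

Sam wins.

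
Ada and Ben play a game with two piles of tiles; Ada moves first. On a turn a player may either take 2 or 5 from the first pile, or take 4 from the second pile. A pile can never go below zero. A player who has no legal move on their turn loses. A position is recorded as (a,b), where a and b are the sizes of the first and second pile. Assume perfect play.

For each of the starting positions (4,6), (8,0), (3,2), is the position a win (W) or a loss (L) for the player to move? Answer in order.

Use the standard recursion: the mover loses at a terminal position; elsewhere, the mover wins exactly when some move hands the opponent an L position.
No move ever increases a pile, so every position that can arise here has a ≤ 8 and b ≤ 6; it is enough to label the cells with 0 ≤ a ≤ 8 and 0 ≤ b ≤ 6.
Every move lowers a or b (never raises either), so fill the grid row by row in increasing a, and left to right within a row: each cell's successors are then already labelled.
      b=0  b=1  b=2  b=3  b=4  b=5  b=6
a=0:    L    L    L    L    W    W    W
a=1:    L    L    L    L    W    W    W
a=2:    W    W    W    W    L    L    L
a=3:    W    W    W    W    L    L    L
a=4:    L    L    L    L    W    W    W
a=5:    W    W    W    W    W    W    W
a=6:    W    W    W    W    L    L    L
a=7:    L    L    L    L    W    W    W
a=8:    L    L    L    L    W    W    W
Cells with no legal move (terminal, hence L): (0,0), (0,1), (0,2), (0,3), (1,0), (1,1), (1,2), (1,3).
The remaining L cells, each justified by listing all of its moves:
(2,4): L (options (0,4)(W), (2,0)(W) are all W)
(2,5): L (options (0,5)(W), (2,1)(W) are all W)
(2,6): L (options (0,6)(W), (2,2)(W) are all W)
(3,4): L (options (1,4)(W), (3,0)(W) are all W)
(3,5): L (options (1,5)(W), (3,1)(W) are all W)
(3,6): L (options (1,6)(W), (3,2)(W) are all W)
(4,0): L (sole option (2,0)(W) is W)
(4,1): L (sole option (2,1)(W) is W)
(4,2): L (sole option (2,2)(W) is W)
(4,3): L (sole option (2,3)(W) is W)
(6,4): L (options (4,4)(W), (1,4)(W), (6,0)(W) are all W)
(6,5): L (options (4,5)(W), (1,5)(W), (6,1)(W) are all W)
(6,6): L (options (4,6)(W), (1,6)(W), (6,2)(W) are all W)
(7,0): L (options (5,0)(W), (2,0)(W) are all W)
(7,1): L (options (5,1)(W), (2,1)(W) are all W)
(7,2): L (options (5,2)(W), (2,2)(W) are all W)
(7,3): L (options (5,3)(W), (2,3)(W) are all W)
(8,0): L (options (6,0)(W), (3,0)(W) are all W)
(8,1): L (options (6,1)(W), (3,1)(W) are all W)
(8,2): L (options (6,2)(W), (3,2)(W) are all W)
(8,3): L (options (6,3)(W), (3,3)(W) are all W)
Every other cell has at least one move into one of the L cells above, so it is W.
(4,6): the move to (2,6) reaches an L cell, so W
(8,0): one of the L cells justified above, so L
(3,2): the move to (1,2) reaches an L cell, so W

(4,6): W, (8,0): L, (3,2): W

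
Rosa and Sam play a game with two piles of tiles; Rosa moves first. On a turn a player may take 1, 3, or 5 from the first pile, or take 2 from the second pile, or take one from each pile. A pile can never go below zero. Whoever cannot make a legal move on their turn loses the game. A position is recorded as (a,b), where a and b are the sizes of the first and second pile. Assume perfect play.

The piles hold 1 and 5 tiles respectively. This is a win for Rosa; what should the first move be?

Positions with no move are L. A position that does have a move is losing for the player to move precisely when every available move leads to a winning position for the opponent. Fill in the labels:
No move ever increases a pile, so every position that can arise here has a ≤ 1 and b ≤ 5; it is enough to label the cells with 0 ≤ a ≤ 1 and 0 ≤ b ≤ 5.
Every move lowers a or b (never raises either), so fill the grid row by row in increasing a, and left to right within a row: each cell's successors are then already labelled.
      b=0  b=1  b=2  b=3  b=4  b=5
a=0:    L    L    W    W    L    L
a=1:    W    W    W    L    W    W
Cells with no legal move (terminal, hence L): (0,0), (0,1).
The remaining L cells, each justified by listing all of its moves:
(0,4): →(0,2)(W) only, which is W, so L
(0,5): →(0,3)(W) only, which is W, so L
(1,3): →(0,3)(W), (1,1)(W), (0,2)(W) — all W, so L
Every other cell has at least one move into one of the L cells above, so it is W.
From (1,5), the L positions reachable in one move are: (0,5), (1,3), (0,4). Any move reaching one of these is winning.

Move to (0,5).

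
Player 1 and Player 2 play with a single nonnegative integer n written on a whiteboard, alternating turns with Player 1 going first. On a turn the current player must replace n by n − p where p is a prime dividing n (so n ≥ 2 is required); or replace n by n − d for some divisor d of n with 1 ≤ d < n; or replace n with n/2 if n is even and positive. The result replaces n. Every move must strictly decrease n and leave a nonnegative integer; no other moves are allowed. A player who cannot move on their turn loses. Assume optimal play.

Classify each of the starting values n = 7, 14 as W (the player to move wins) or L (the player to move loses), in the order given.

7: W, 14: L

Work bottom-up. With no move the player to move loses. Otherwise the position is W if at least one move leads to an L position for the opponent, and L if every move leads to a W.
n=0: no move → L
n=1: no move → L
n=2: →0(L), so W
n=3: →0(L), so W
n=4: →2(W), 3(W) — all W, so L
n=5: →0(L), so W
n=6: →4(L), so W
n=7: →0(L), so W
n=8: →4(L), so W
n=9: →6(W), 8(W) — all W, so L
n=10: →9(L), so W
n=11: →0(L), so W
n=12: →9(L), so W
n=13: →0(L), so W
n=14: →7(W), 12(W), 13(W) — all W, so L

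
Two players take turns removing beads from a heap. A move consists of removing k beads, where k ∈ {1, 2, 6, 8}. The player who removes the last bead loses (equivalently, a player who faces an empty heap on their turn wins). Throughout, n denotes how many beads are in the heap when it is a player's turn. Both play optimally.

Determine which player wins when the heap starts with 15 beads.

Classify positions by backward induction: terminal positions (no move available) are W. From any other position, the mover wins iff some move reaches an L.
n=0: no move; the opponent has just taken the last bead and therefore loses → W
n=1: only reaches 0(W), which is W → L
n=2: reaches L-position 1 → W
n=3: reaches L-position 1 → W
n=4: only reaches 3(W), 2(W), all W → L
n=5: reaches L-position 4 → W
n=6: reaches L-position 4 → W
n=7: reaches L-position 1 → W
n=8: only reaches 7(W), 6(W), 2(W), 0(W), all W → L
n=9: reaches L-position 8 → W
n=10: reaches L-position 8 → W
n=11: only reaches 10(W), 9(W), 5(W), 3(W), all W → L
n=12: reaches L-position 11 → W
n=13: reaches L-position 11 → W
n=14: reaches L-position 8 → W
n=15: only reaches 14(W), 13(W), 9(W), 7(W), all W → L
The starting position 15 is L: whatever the player to move does, the opponent receives a W position.

The second player wins.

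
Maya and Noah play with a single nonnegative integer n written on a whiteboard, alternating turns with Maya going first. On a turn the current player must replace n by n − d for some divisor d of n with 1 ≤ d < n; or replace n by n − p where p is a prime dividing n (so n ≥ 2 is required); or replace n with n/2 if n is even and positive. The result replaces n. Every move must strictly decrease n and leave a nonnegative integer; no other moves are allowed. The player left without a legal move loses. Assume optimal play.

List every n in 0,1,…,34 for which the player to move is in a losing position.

Label each position W (a win for the player to move) or L (a loss). A position with no legal move is L; any other position is W exactly when some move reaches an L, and L when every move reaches a W.
n=0: no move → L
n=1: no move → L
n=2: W (go to 0, an L position)
n=3: W (go to 0, an L position)
n=4: L (options 2(W), 3(W) are all W)
n=5: W (go to 0, an L position)
n=6: W (go to 4, an L position)
n=7: W (go to 0, an L position)
n=8: W (go to 4, an L position)
n=9: L (options 6(W), 8(W) are all W)
n=10: W (go to 9, an L position)
n=11: W (go to 0, an L position)
n=12: W (go to 9, an L position)
n=13: W (go to 0, an L position)
n=14: L (options 7(W), 12(W), 13(W) are all W)
n=15: W (go to 14, an L position)
n=16: W (go to 14, an L position)
n=17: W (go to 0, an L position)
n=18: W (go to 9, an L position)
n=19: W (go to 0, an L position)
n=20: L (options 10(W), 15(W), 16(W), 18(W), 19(W) are all W)
n=21: W (go to 14, an L position)
n=22: W (go to 20, an L position)
n=23: W (go to 0, an L position)
n=24: W (go to 20, an L position)
n=25: W (go to 20, an L position)
n=26: L (options 13(W), 24(W), 25(W) are all W)
n=27: W (go to 26, an L position)
n=28: W (go to 14, an L position)
n=29: W (go to 0, an L position)
n=30: W (go to 20, an L position)
n=31: W (go to 0, an L position)
n=32: L (options 16(W), 24(W), 28(W), 30(W), 31(W) are all W)
n=33: W (go to 32, an L position)
n=34: W (go to 32, an L position)
Reading off the rows marked L gives the requested list; there are 8 such values of n.

0, 1, 4, 9, 14, 20, 26, 32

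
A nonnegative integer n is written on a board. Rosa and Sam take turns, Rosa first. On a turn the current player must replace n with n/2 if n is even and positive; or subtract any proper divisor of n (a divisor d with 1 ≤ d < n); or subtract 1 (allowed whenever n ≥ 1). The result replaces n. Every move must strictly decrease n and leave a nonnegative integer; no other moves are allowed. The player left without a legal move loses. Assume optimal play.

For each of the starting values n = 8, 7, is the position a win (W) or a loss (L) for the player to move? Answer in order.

8: W, 7: L

Build the W/L table. Terminal = L. A non-terminal position is W if it has a move to some L; otherwise it is L.
n=0: no move → L
n=1: →0(L), so W
n=2: →1(W) only, which is W, so L
n=3: →2(L), so W
n=4: →2(L), so W
n=5: →4(W) only, which is W, so L
n=6: →5(L), so W
n=7: →6(W) only, which is W, so L
n=8: →7(L), so W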